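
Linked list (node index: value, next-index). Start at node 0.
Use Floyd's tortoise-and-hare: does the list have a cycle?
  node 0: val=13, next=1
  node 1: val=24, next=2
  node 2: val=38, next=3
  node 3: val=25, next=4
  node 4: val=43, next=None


Floyd's tortoise (slow, +1) and hare (fast, +2):
  init: slow=0, fast=0
  step 1: slow=1, fast=2
  step 2: slow=2, fast=4
  step 3: fast -> None, no cycle

Cycle: no


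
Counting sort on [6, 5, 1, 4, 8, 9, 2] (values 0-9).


Input: [6, 5, 1, 4, 8, 9, 2]
Counts: [0, 1, 1, 0, 1, 1, 1, 0, 1, 1]

Sorted: [1, 2, 4, 5, 6, 8, 9]


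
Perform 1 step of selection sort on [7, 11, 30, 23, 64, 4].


Initial: [7, 11, 30, 23, 64, 4]
Step 1: min=4 at 5
  Swap: [4, 11, 30, 23, 64, 7]

After 1 step: [4, 11, 30, 23, 64, 7]


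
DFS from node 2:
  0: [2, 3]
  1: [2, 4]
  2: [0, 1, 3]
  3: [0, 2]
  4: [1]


Visit 2, push [3, 1, 0]
Visit 0, push [3]
Visit 3, push []
Visit 1, push [4]
Visit 4, push []

DFS order: [2, 0, 3, 1, 4]


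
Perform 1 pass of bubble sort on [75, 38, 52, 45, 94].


Initial: [75, 38, 52, 45, 94]
Pass 1: [38, 52, 45, 75, 94] (3 swaps)

After 1 pass: [38, 52, 45, 75, 94]


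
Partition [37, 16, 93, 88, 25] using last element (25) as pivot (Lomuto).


Pivot: 25
  16 <= 25: swap -> [16, 37, 93, 88, 25]
Place pivot at 1: [16, 25, 93, 88, 37]

Partitioned: [16, 25, 93, 88, 37]


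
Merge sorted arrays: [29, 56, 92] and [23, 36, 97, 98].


Take 23 from B
Take 29 from A
Take 36 from B
Take 56 from A
Take 92 from A

Merged: [23, 29, 36, 56, 92, 97, 98]


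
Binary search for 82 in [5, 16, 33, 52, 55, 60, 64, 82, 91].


Step 1: lo=0, hi=8, mid=4, val=55
Step 2: lo=5, hi=8, mid=6, val=64
Step 3: lo=7, hi=8, mid=7, val=82

Found at index 7


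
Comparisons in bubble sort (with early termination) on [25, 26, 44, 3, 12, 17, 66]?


Algorithm: bubble sort (with early termination)
Input: [25, 26, 44, 3, 12, 17, 66]
Sorted: [3, 12, 17, 25, 26, 44, 66]

18


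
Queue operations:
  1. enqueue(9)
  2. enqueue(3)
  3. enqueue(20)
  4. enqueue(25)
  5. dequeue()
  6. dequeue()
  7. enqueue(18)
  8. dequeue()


enqueue(9) -> [9]
enqueue(3) -> [9, 3]
enqueue(20) -> [9, 3, 20]
enqueue(25) -> [9, 3, 20, 25]
dequeue()->9, [3, 20, 25]
dequeue()->3, [20, 25]
enqueue(18) -> [20, 25, 18]
dequeue()->20, [25, 18]

Final queue: [25, 18]


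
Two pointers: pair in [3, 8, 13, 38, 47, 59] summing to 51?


lo=0(3)+hi=5(59)=62
lo=0(3)+hi=4(47)=50
lo=1(8)+hi=4(47)=55
lo=1(8)+hi=3(38)=46
lo=2(13)+hi=3(38)=51

Yes: 13+38=51


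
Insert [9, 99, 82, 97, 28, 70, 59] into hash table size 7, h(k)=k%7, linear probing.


Insert 9: h=2 -> slot 2
Insert 99: h=1 -> slot 1
Insert 82: h=5 -> slot 5
Insert 97: h=6 -> slot 6
Insert 28: h=0 -> slot 0
Insert 70: h=0, 3 probes -> slot 3
Insert 59: h=3, 1 probes -> slot 4

Table: [28, 99, 9, 70, 59, 82, 97]


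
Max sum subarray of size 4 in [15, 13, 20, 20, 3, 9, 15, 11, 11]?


[0:4]: 68
[1:5]: 56
[2:6]: 52
[3:7]: 47
[4:8]: 38
[5:9]: 46

Max: 68 at [0:4]


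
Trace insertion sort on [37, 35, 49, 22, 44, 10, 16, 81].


Initial: [37, 35, 49, 22, 44, 10, 16, 81]
Insert 35: [35, 37, 49, 22, 44, 10, 16, 81]
Insert 49: [35, 37, 49, 22, 44, 10, 16, 81]
Insert 22: [22, 35, 37, 49, 44, 10, 16, 81]
Insert 44: [22, 35, 37, 44, 49, 10, 16, 81]
Insert 10: [10, 22, 35, 37, 44, 49, 16, 81]
Insert 16: [10, 16, 22, 35, 37, 44, 49, 81]
Insert 81: [10, 16, 22, 35, 37, 44, 49, 81]

Sorted: [10, 16, 22, 35, 37, 44, 49, 81]


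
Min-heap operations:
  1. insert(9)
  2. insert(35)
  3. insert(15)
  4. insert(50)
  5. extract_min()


insert(9) -> [9]
insert(35) -> [9, 35]
insert(15) -> [9, 35, 15]
insert(50) -> [9, 35, 15, 50]
extract_min()->9, [15, 35, 50]

Final heap: [15, 35, 50]


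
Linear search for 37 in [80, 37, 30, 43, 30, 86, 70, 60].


i=0: 80!=37
i=1: 37==37 found!

Found at 1, 2 comps


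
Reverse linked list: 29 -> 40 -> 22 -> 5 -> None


Step 1: curr=29, set curr.next=prev(None) | reversed so far: 29
Step 2: curr=40, set curr.next=prev(29) | reversed so far: 40 -> 29
Step 3: curr=22, set curr.next=prev(40) | reversed so far: 22 -> 40 -> 29
Step 4: curr=5, set curr.next=prev(22) | reversed so far: 5 -> 22 -> 40 -> 29

5 -> 22 -> 40 -> 29 -> None


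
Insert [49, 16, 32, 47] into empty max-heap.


Insert 49: [49]
Insert 16: [49, 16]
Insert 32: [49, 16, 32]
Insert 47: [49, 47, 32, 16]

Final heap: [49, 47, 32, 16]


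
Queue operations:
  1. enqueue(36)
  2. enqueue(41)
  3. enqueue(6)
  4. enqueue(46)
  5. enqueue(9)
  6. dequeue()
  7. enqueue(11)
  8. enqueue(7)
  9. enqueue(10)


enqueue(36) -> [36]
enqueue(41) -> [36, 41]
enqueue(6) -> [36, 41, 6]
enqueue(46) -> [36, 41, 6, 46]
enqueue(9) -> [36, 41, 6, 46, 9]
dequeue()->36, [41, 6, 46, 9]
enqueue(11) -> [41, 6, 46, 9, 11]
enqueue(7) -> [41, 6, 46, 9, 11, 7]
enqueue(10) -> [41, 6, 46, 9, 11, 7, 10]

Final queue: [41, 6, 46, 9, 11, 7, 10]


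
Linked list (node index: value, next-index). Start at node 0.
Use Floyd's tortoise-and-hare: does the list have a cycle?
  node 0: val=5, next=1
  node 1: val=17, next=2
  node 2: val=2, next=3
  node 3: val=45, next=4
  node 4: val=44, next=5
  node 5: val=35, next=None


Floyd's tortoise (slow, +1) and hare (fast, +2):
  init: slow=0, fast=0
  step 1: slow=1, fast=2
  step 2: slow=2, fast=4
  step 3: fast 4->5->None, no cycle

Cycle: no


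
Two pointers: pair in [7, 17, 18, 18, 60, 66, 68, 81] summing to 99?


lo=0(7)+hi=7(81)=88
lo=1(17)+hi=7(81)=98
lo=2(18)+hi=7(81)=99

Yes: 18+81=99


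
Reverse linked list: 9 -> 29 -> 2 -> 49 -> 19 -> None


Step 1: curr=9, set curr.next=prev(None) | reversed so far: 9
Step 2: curr=29, set curr.next=prev(9) | reversed so far: 29 -> 9
Step 3: curr=2, set curr.next=prev(29) | reversed so far: 2 -> 29 -> 9
Step 4: curr=49, set curr.next=prev(2) | reversed so far: 49 -> 2 -> 29 -> 9
Step 5: curr=19, set curr.next=prev(49) | reversed so far: 19 -> 49 -> 2 -> 29 -> 9

19 -> 49 -> 2 -> 29 -> 9 -> None


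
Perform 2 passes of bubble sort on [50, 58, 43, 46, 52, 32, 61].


Initial: [50, 58, 43, 46, 52, 32, 61]
Pass 1: [50, 43, 46, 52, 32, 58, 61] (4 swaps)
Pass 2: [43, 46, 50, 32, 52, 58, 61] (3 swaps)

After 2 passes: [43, 46, 50, 32, 52, 58, 61]


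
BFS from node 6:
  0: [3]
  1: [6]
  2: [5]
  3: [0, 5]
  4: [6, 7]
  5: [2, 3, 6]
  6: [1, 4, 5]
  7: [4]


Visit 6, enqueue [1, 4, 5]
Visit 1, enqueue []
Visit 4, enqueue [7]
Visit 5, enqueue [2, 3]
Visit 7, enqueue []
Visit 2, enqueue []
Visit 3, enqueue [0]
Visit 0, enqueue []

BFS order: [6, 1, 4, 5, 7, 2, 3, 0]


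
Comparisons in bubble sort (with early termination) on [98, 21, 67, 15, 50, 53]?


Algorithm: bubble sort (with early termination)
Input: [98, 21, 67, 15, 50, 53]
Sorted: [15, 21, 50, 53, 67, 98]

14


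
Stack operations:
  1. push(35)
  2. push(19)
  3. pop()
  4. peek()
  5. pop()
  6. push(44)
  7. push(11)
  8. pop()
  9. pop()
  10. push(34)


push(35) -> [35]
push(19) -> [35, 19]
pop()->19, [35]
peek()->35
pop()->35, []
push(44) -> [44]
push(11) -> [44, 11]
pop()->11, [44]
pop()->44, []
push(34) -> [34]

Final stack: [34]


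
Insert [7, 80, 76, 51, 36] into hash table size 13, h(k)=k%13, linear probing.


Insert 7: h=7 -> slot 7
Insert 80: h=2 -> slot 2
Insert 76: h=11 -> slot 11
Insert 51: h=12 -> slot 12
Insert 36: h=10 -> slot 10

Table: [None, None, 80, None, None, None, None, 7, None, None, 36, 76, 51]


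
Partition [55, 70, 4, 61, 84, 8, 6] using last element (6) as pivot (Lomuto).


Pivot: 6
  4 <= 6: swap -> [4, 70, 55, 61, 84, 8, 6]
Place pivot at 1: [4, 6, 55, 61, 84, 8, 70]

Partitioned: [4, 6, 55, 61, 84, 8, 70]


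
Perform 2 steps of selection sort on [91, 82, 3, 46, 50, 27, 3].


Initial: [91, 82, 3, 46, 50, 27, 3]
Step 1: min=3 at 2
  Swap: [3, 82, 91, 46, 50, 27, 3]
Step 2: min=3 at 6
  Swap: [3, 3, 91, 46, 50, 27, 82]

After 2 steps: [3, 3, 91, 46, 50, 27, 82]


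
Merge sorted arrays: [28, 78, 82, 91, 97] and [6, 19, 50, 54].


Take 6 from B
Take 19 from B
Take 28 from A
Take 50 from B
Take 54 from B

Merged: [6, 19, 28, 50, 54, 78, 82, 91, 97]


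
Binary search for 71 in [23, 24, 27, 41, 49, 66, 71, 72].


Step 1: lo=0, hi=7, mid=3, val=41
Step 2: lo=4, hi=7, mid=5, val=66
Step 3: lo=6, hi=7, mid=6, val=71

Found at index 6


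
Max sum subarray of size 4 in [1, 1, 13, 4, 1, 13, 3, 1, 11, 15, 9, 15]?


[0:4]: 19
[1:5]: 19
[2:6]: 31
[3:7]: 21
[4:8]: 18
[5:9]: 28
[6:10]: 30
[7:11]: 36
[8:12]: 50

Max: 50 at [8:12]


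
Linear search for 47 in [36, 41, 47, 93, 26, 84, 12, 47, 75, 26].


i=0: 36!=47
i=1: 41!=47
i=2: 47==47 found!

Found at 2, 3 comps


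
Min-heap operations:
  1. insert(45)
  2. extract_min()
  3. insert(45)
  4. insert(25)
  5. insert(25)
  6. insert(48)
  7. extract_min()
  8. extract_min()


insert(45) -> [45]
extract_min()->45, []
insert(45) -> [45]
insert(25) -> [25, 45]
insert(25) -> [25, 45, 25]
insert(48) -> [25, 45, 25, 48]
extract_min()->25, [25, 45, 48]
extract_min()->25, [45, 48]

Final heap: [45, 48]


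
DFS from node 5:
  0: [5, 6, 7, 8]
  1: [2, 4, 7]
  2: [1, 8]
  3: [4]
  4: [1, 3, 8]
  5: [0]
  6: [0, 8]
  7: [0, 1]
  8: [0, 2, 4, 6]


Visit 5, push [0]
Visit 0, push [8, 7, 6]
Visit 6, push [8]
Visit 8, push [4, 2]
Visit 2, push [1]
Visit 1, push [7, 4]
Visit 4, push [3]
Visit 3, push []
Visit 7, push []

DFS order: [5, 0, 6, 8, 2, 1, 4, 3, 7]


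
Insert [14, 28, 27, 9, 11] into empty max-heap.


Insert 14: [14]
Insert 28: [28, 14]
Insert 27: [28, 14, 27]
Insert 9: [28, 14, 27, 9]
Insert 11: [28, 14, 27, 9, 11]

Final heap: [28, 14, 27, 9, 11]


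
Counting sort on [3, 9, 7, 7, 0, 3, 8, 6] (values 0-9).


Input: [3, 9, 7, 7, 0, 3, 8, 6]
Counts: [1, 0, 0, 2, 0, 0, 1, 2, 1, 1]

Sorted: [0, 3, 3, 6, 7, 7, 8, 9]


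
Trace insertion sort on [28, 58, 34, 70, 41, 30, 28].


Initial: [28, 58, 34, 70, 41, 30, 28]
Insert 58: [28, 58, 34, 70, 41, 30, 28]
Insert 34: [28, 34, 58, 70, 41, 30, 28]
Insert 70: [28, 34, 58, 70, 41, 30, 28]
Insert 41: [28, 34, 41, 58, 70, 30, 28]
Insert 30: [28, 30, 34, 41, 58, 70, 28]
Insert 28: [28, 28, 30, 34, 41, 58, 70]

Sorted: [28, 28, 30, 34, 41, 58, 70]


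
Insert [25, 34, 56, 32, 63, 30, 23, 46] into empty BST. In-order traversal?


Insert 25: root
Insert 34: R from 25
Insert 56: R from 25 -> R from 34
Insert 32: R from 25 -> L from 34
Insert 63: R from 25 -> R from 34 -> R from 56
Insert 30: R from 25 -> L from 34 -> L from 32
Insert 23: L from 25
Insert 46: R from 25 -> R from 34 -> L from 56

In-order: [23, 25, 30, 32, 34, 46, 56, 63]


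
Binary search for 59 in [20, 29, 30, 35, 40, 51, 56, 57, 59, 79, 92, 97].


Step 1: lo=0, hi=11, mid=5, val=51
Step 2: lo=6, hi=11, mid=8, val=59

Found at index 8


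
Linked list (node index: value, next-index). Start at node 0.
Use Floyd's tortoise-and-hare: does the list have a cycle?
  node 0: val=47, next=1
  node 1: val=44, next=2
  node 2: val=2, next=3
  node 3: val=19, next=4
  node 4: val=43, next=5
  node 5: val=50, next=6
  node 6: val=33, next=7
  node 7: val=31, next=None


Floyd's tortoise (slow, +1) and hare (fast, +2):
  init: slow=0, fast=0
  step 1: slow=1, fast=2
  step 2: slow=2, fast=4
  step 3: slow=3, fast=6
  step 4: fast 6->7->None, no cycle

Cycle: no


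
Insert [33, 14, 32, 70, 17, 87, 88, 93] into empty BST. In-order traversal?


Insert 33: root
Insert 14: L from 33
Insert 32: L from 33 -> R from 14
Insert 70: R from 33
Insert 17: L from 33 -> R from 14 -> L from 32
Insert 87: R from 33 -> R from 70
Insert 88: R from 33 -> R from 70 -> R from 87
Insert 93: R from 33 -> R from 70 -> R from 87 -> R from 88

In-order: [14, 17, 32, 33, 70, 87, 88, 93]


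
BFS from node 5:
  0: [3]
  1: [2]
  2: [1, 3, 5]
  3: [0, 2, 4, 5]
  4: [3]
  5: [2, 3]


Visit 5, enqueue [2, 3]
Visit 2, enqueue [1]
Visit 3, enqueue [0, 4]
Visit 1, enqueue []
Visit 0, enqueue []
Visit 4, enqueue []

BFS order: [5, 2, 3, 1, 0, 4]


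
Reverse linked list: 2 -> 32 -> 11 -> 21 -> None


Step 1: curr=2, set curr.next=prev(None) | reversed so far: 2
Step 2: curr=32, set curr.next=prev(2) | reversed so far: 32 -> 2
Step 3: curr=11, set curr.next=prev(32) | reversed so far: 11 -> 32 -> 2
Step 4: curr=21, set curr.next=prev(11) | reversed so far: 21 -> 11 -> 32 -> 2

21 -> 11 -> 32 -> 2 -> None


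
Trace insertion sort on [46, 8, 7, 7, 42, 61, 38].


Initial: [46, 8, 7, 7, 42, 61, 38]
Insert 8: [8, 46, 7, 7, 42, 61, 38]
Insert 7: [7, 8, 46, 7, 42, 61, 38]
Insert 7: [7, 7, 8, 46, 42, 61, 38]
Insert 42: [7, 7, 8, 42, 46, 61, 38]
Insert 61: [7, 7, 8, 42, 46, 61, 38]
Insert 38: [7, 7, 8, 38, 42, 46, 61]

Sorted: [7, 7, 8, 38, 42, 46, 61]


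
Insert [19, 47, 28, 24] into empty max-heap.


Insert 19: [19]
Insert 47: [47, 19]
Insert 28: [47, 19, 28]
Insert 24: [47, 24, 28, 19]

Final heap: [47, 24, 28, 19]


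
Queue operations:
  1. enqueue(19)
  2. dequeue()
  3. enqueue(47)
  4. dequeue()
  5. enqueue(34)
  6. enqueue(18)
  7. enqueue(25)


enqueue(19) -> [19]
dequeue()->19, []
enqueue(47) -> [47]
dequeue()->47, []
enqueue(34) -> [34]
enqueue(18) -> [34, 18]
enqueue(25) -> [34, 18, 25]

Final queue: [34, 18, 25]


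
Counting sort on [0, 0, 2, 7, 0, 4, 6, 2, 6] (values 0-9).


Input: [0, 0, 2, 7, 0, 4, 6, 2, 6]
Counts: [3, 0, 2, 0, 1, 0, 2, 1, 0, 0]

Sorted: [0, 0, 0, 2, 2, 4, 6, 6, 7]


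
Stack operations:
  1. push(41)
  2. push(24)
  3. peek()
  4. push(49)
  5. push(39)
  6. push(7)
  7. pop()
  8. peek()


push(41) -> [41]
push(24) -> [41, 24]
peek()->24
push(49) -> [41, 24, 49]
push(39) -> [41, 24, 49, 39]
push(7) -> [41, 24, 49, 39, 7]
pop()->7, [41, 24, 49, 39]
peek()->39

Final stack: [41, 24, 49, 39]


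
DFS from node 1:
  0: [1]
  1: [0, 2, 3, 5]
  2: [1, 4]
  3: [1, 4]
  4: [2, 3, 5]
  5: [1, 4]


Visit 1, push [5, 3, 2, 0]
Visit 0, push []
Visit 2, push [4]
Visit 4, push [5, 3]
Visit 3, push []
Visit 5, push []

DFS order: [1, 0, 2, 4, 3, 5]


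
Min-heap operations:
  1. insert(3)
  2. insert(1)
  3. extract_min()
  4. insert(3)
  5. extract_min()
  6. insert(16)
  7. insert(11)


insert(3) -> [3]
insert(1) -> [1, 3]
extract_min()->1, [3]
insert(3) -> [3, 3]
extract_min()->3, [3]
insert(16) -> [3, 16]
insert(11) -> [3, 16, 11]

Final heap: [3, 16, 11]


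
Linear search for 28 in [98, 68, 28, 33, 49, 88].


i=0: 98!=28
i=1: 68!=28
i=2: 28==28 found!

Found at 2, 3 comps


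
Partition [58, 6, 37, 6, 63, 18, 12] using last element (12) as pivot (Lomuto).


Pivot: 12
  6 <= 12: swap -> [6, 58, 37, 6, 63, 18, 12]
  6 <= 12: swap -> [6, 6, 37, 58, 63, 18, 12]
Place pivot at 2: [6, 6, 12, 58, 63, 18, 37]

Partitioned: [6, 6, 12, 58, 63, 18, 37]


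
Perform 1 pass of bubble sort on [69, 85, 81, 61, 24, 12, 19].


Initial: [69, 85, 81, 61, 24, 12, 19]
Pass 1: [69, 81, 61, 24, 12, 19, 85] (5 swaps)

After 1 pass: [69, 81, 61, 24, 12, 19, 85]


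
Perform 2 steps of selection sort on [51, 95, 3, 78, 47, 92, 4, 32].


Initial: [51, 95, 3, 78, 47, 92, 4, 32]
Step 1: min=3 at 2
  Swap: [3, 95, 51, 78, 47, 92, 4, 32]
Step 2: min=4 at 6
  Swap: [3, 4, 51, 78, 47, 92, 95, 32]

After 2 steps: [3, 4, 51, 78, 47, 92, 95, 32]


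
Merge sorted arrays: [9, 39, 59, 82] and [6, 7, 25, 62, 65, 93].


Take 6 from B
Take 7 from B
Take 9 from A
Take 25 from B
Take 39 from A
Take 59 from A
Take 62 from B
Take 65 from B
Take 82 from A

Merged: [6, 7, 9, 25, 39, 59, 62, 65, 82, 93]


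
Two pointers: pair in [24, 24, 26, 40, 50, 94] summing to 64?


lo=0(24)+hi=5(94)=118
lo=0(24)+hi=4(50)=74
lo=0(24)+hi=3(40)=64

Yes: 24+40=64


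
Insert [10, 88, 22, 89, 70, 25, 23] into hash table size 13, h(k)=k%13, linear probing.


Insert 10: h=10 -> slot 10
Insert 88: h=10, 1 probes -> slot 11
Insert 22: h=9 -> slot 9
Insert 89: h=11, 1 probes -> slot 12
Insert 70: h=5 -> slot 5
Insert 25: h=12, 1 probes -> slot 0
Insert 23: h=10, 4 probes -> slot 1

Table: [25, 23, None, None, None, 70, None, None, None, 22, 10, 88, 89]


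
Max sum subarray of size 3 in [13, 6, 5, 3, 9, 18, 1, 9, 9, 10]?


[0:3]: 24
[1:4]: 14
[2:5]: 17
[3:6]: 30
[4:7]: 28
[5:8]: 28
[6:9]: 19
[7:10]: 28

Max: 30 at [3:6]


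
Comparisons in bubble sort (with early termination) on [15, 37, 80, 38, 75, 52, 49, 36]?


Algorithm: bubble sort (with early termination)
Input: [15, 37, 80, 38, 75, 52, 49, 36]
Sorted: [15, 36, 37, 38, 49, 52, 75, 80]

28


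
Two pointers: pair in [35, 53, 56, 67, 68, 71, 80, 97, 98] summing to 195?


lo=0(35)+hi=8(98)=133
lo=1(53)+hi=8(98)=151
lo=2(56)+hi=8(98)=154
lo=3(67)+hi=8(98)=165
lo=4(68)+hi=8(98)=166
lo=5(71)+hi=8(98)=169
lo=6(80)+hi=8(98)=178
lo=7(97)+hi=8(98)=195

Yes: 97+98=195


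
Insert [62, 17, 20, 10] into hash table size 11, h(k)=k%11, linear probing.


Insert 62: h=7 -> slot 7
Insert 17: h=6 -> slot 6
Insert 20: h=9 -> slot 9
Insert 10: h=10 -> slot 10

Table: [None, None, None, None, None, None, 17, 62, None, 20, 10]


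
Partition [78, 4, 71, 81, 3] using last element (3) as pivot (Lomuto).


Pivot: 3
Place pivot at 0: [3, 4, 71, 81, 78]

Partitioned: [3, 4, 71, 81, 78]


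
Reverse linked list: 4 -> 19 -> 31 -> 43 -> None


Step 1: curr=4, set curr.next=prev(None) | reversed so far: 4
Step 2: curr=19, set curr.next=prev(4) | reversed so far: 19 -> 4
Step 3: curr=31, set curr.next=prev(19) | reversed so far: 31 -> 19 -> 4
Step 4: curr=43, set curr.next=prev(31) | reversed so far: 43 -> 31 -> 19 -> 4

43 -> 31 -> 19 -> 4 -> None


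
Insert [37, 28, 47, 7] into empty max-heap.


Insert 37: [37]
Insert 28: [37, 28]
Insert 47: [47, 28, 37]
Insert 7: [47, 28, 37, 7]

Final heap: [47, 28, 37, 7]


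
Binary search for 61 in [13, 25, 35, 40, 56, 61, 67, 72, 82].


Step 1: lo=0, hi=8, mid=4, val=56
Step 2: lo=5, hi=8, mid=6, val=67
Step 3: lo=5, hi=5, mid=5, val=61

Found at index 5


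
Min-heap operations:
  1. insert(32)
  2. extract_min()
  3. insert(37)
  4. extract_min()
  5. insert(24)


insert(32) -> [32]
extract_min()->32, []
insert(37) -> [37]
extract_min()->37, []
insert(24) -> [24]

Final heap: [24]


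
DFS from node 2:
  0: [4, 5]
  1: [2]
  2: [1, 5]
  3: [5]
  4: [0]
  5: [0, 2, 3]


Visit 2, push [5, 1]
Visit 1, push []
Visit 5, push [3, 0]
Visit 0, push [4]
Visit 4, push []
Visit 3, push []

DFS order: [2, 1, 5, 0, 4, 3]


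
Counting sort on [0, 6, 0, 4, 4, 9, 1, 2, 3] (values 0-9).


Input: [0, 6, 0, 4, 4, 9, 1, 2, 3]
Counts: [2, 1, 1, 1, 2, 0, 1, 0, 0, 1]

Sorted: [0, 0, 1, 2, 3, 4, 4, 6, 9]


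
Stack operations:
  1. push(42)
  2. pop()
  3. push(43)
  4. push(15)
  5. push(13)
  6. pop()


push(42) -> [42]
pop()->42, []
push(43) -> [43]
push(15) -> [43, 15]
push(13) -> [43, 15, 13]
pop()->13, [43, 15]

Final stack: [43, 15]


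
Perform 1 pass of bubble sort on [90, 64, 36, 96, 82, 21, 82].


Initial: [90, 64, 36, 96, 82, 21, 82]
Pass 1: [64, 36, 90, 82, 21, 82, 96] (5 swaps)

After 1 pass: [64, 36, 90, 82, 21, 82, 96]


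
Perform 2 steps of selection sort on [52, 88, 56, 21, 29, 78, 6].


Initial: [52, 88, 56, 21, 29, 78, 6]
Step 1: min=6 at 6
  Swap: [6, 88, 56, 21, 29, 78, 52]
Step 2: min=21 at 3
  Swap: [6, 21, 56, 88, 29, 78, 52]

After 2 steps: [6, 21, 56, 88, 29, 78, 52]


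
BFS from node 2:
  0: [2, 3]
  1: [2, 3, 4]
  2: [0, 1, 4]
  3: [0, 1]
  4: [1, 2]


Visit 2, enqueue [0, 1, 4]
Visit 0, enqueue [3]
Visit 1, enqueue []
Visit 4, enqueue []
Visit 3, enqueue []

BFS order: [2, 0, 1, 4, 3]


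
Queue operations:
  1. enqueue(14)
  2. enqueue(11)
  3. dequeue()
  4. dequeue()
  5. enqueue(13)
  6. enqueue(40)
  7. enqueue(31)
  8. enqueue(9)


enqueue(14) -> [14]
enqueue(11) -> [14, 11]
dequeue()->14, [11]
dequeue()->11, []
enqueue(13) -> [13]
enqueue(40) -> [13, 40]
enqueue(31) -> [13, 40, 31]
enqueue(9) -> [13, 40, 31, 9]

Final queue: [13, 40, 31, 9]


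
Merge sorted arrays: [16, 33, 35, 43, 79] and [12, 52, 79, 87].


Take 12 from B
Take 16 from A
Take 33 from A
Take 35 from A
Take 43 from A
Take 52 from B
Take 79 from A

Merged: [12, 16, 33, 35, 43, 52, 79, 79, 87]


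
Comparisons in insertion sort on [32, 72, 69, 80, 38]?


Algorithm: insertion sort
Input: [32, 72, 69, 80, 38]
Sorted: [32, 38, 69, 72, 80]

8


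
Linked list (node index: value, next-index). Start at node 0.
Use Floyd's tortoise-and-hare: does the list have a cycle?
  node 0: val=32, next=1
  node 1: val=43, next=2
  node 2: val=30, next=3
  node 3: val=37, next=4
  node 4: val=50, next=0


Floyd's tortoise (slow, +1) and hare (fast, +2):
  init: slow=0, fast=0
  step 1: slow=1, fast=2
  step 2: slow=2, fast=4
  step 3: slow=3, fast=1
  step 4: slow=4, fast=3
  step 5: slow=0, fast=0
  slow == fast at node 0: cycle detected

Cycle: yes


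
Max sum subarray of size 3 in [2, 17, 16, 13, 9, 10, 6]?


[0:3]: 35
[1:4]: 46
[2:5]: 38
[3:6]: 32
[4:7]: 25

Max: 46 at [1:4]


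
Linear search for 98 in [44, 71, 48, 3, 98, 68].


i=0: 44!=98
i=1: 71!=98
i=2: 48!=98
i=3: 3!=98
i=4: 98==98 found!

Found at 4, 5 comps


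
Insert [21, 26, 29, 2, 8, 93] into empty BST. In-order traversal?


Insert 21: root
Insert 26: R from 21
Insert 29: R from 21 -> R from 26
Insert 2: L from 21
Insert 8: L from 21 -> R from 2
Insert 93: R from 21 -> R from 26 -> R from 29

In-order: [2, 8, 21, 26, 29, 93]


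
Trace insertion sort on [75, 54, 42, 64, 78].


Initial: [75, 54, 42, 64, 78]
Insert 54: [54, 75, 42, 64, 78]
Insert 42: [42, 54, 75, 64, 78]
Insert 64: [42, 54, 64, 75, 78]
Insert 78: [42, 54, 64, 75, 78]

Sorted: [42, 54, 64, 75, 78]


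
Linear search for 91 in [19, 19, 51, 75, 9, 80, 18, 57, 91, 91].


i=0: 19!=91
i=1: 19!=91
i=2: 51!=91
i=3: 75!=91
i=4: 9!=91
i=5: 80!=91
i=6: 18!=91
i=7: 57!=91
i=8: 91==91 found!

Found at 8, 9 comps


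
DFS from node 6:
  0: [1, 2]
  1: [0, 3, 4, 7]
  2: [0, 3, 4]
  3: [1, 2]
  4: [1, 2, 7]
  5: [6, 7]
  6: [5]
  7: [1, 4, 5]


Visit 6, push [5]
Visit 5, push [7]
Visit 7, push [4, 1]
Visit 1, push [4, 3, 0]
Visit 0, push [2]
Visit 2, push [4, 3]
Visit 3, push []
Visit 4, push []

DFS order: [6, 5, 7, 1, 0, 2, 3, 4]


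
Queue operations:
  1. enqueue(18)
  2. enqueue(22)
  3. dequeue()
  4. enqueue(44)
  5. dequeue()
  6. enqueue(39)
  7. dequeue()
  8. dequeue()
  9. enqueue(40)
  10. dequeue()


enqueue(18) -> [18]
enqueue(22) -> [18, 22]
dequeue()->18, [22]
enqueue(44) -> [22, 44]
dequeue()->22, [44]
enqueue(39) -> [44, 39]
dequeue()->44, [39]
dequeue()->39, []
enqueue(40) -> [40]
dequeue()->40, []

Final queue: []


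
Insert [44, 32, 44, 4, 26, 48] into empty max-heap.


Insert 44: [44]
Insert 32: [44, 32]
Insert 44: [44, 32, 44]
Insert 4: [44, 32, 44, 4]
Insert 26: [44, 32, 44, 4, 26]
Insert 48: [48, 32, 44, 4, 26, 44]

Final heap: [48, 32, 44, 4, 26, 44]


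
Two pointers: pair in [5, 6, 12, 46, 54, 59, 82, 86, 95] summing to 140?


lo=0(5)+hi=8(95)=100
lo=1(6)+hi=8(95)=101
lo=2(12)+hi=8(95)=107
lo=3(46)+hi=8(95)=141
lo=3(46)+hi=7(86)=132
lo=4(54)+hi=7(86)=140

Yes: 54+86=140


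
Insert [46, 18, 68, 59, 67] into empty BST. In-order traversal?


Insert 46: root
Insert 18: L from 46
Insert 68: R from 46
Insert 59: R from 46 -> L from 68
Insert 67: R from 46 -> L from 68 -> R from 59

In-order: [18, 46, 59, 67, 68]


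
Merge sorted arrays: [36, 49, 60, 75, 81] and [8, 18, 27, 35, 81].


Take 8 from B
Take 18 from B
Take 27 from B
Take 35 from B
Take 36 from A
Take 49 from A
Take 60 from A
Take 75 from A
Take 81 from A

Merged: [8, 18, 27, 35, 36, 49, 60, 75, 81, 81]


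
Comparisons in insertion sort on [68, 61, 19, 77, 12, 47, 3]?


Algorithm: insertion sort
Input: [68, 61, 19, 77, 12, 47, 3]
Sorted: [3, 12, 19, 47, 61, 68, 77]

18


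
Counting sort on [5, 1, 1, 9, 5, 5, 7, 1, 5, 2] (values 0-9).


Input: [5, 1, 1, 9, 5, 5, 7, 1, 5, 2]
Counts: [0, 3, 1, 0, 0, 4, 0, 1, 0, 1]

Sorted: [1, 1, 1, 2, 5, 5, 5, 5, 7, 9]


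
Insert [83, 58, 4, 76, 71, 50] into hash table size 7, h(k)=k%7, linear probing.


Insert 83: h=6 -> slot 6
Insert 58: h=2 -> slot 2
Insert 4: h=4 -> slot 4
Insert 76: h=6, 1 probes -> slot 0
Insert 71: h=1 -> slot 1
Insert 50: h=1, 2 probes -> slot 3

Table: [76, 71, 58, 50, 4, None, 83]


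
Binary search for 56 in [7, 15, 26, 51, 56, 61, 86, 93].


Step 1: lo=0, hi=7, mid=3, val=51
Step 2: lo=4, hi=7, mid=5, val=61
Step 3: lo=4, hi=4, mid=4, val=56

Found at index 4


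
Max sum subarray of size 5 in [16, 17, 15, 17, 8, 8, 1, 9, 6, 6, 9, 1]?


[0:5]: 73
[1:6]: 65
[2:7]: 49
[3:8]: 43
[4:9]: 32
[5:10]: 30
[6:11]: 31
[7:12]: 31

Max: 73 at [0:5]


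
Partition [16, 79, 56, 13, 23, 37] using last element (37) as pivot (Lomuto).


Pivot: 37
  16 <= 37: advance i (no swap)
  13 <= 37: swap -> [16, 13, 56, 79, 23, 37]
  23 <= 37: swap -> [16, 13, 23, 79, 56, 37]
Place pivot at 3: [16, 13, 23, 37, 56, 79]

Partitioned: [16, 13, 23, 37, 56, 79]


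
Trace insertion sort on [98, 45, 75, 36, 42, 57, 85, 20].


Initial: [98, 45, 75, 36, 42, 57, 85, 20]
Insert 45: [45, 98, 75, 36, 42, 57, 85, 20]
Insert 75: [45, 75, 98, 36, 42, 57, 85, 20]
Insert 36: [36, 45, 75, 98, 42, 57, 85, 20]
Insert 42: [36, 42, 45, 75, 98, 57, 85, 20]
Insert 57: [36, 42, 45, 57, 75, 98, 85, 20]
Insert 85: [36, 42, 45, 57, 75, 85, 98, 20]
Insert 20: [20, 36, 42, 45, 57, 75, 85, 98]

Sorted: [20, 36, 42, 45, 57, 75, 85, 98]


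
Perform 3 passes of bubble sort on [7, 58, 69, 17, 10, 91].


Initial: [7, 58, 69, 17, 10, 91]
Pass 1: [7, 58, 17, 10, 69, 91] (2 swaps)
Pass 2: [7, 17, 10, 58, 69, 91] (2 swaps)
Pass 3: [7, 10, 17, 58, 69, 91] (1 swaps)

After 3 passes: [7, 10, 17, 58, 69, 91]


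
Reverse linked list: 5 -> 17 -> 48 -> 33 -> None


Step 1: curr=5, set curr.next=prev(None) | reversed so far: 5
Step 2: curr=17, set curr.next=prev(5) | reversed so far: 17 -> 5
Step 3: curr=48, set curr.next=prev(17) | reversed so far: 48 -> 17 -> 5
Step 4: curr=33, set curr.next=prev(48) | reversed so far: 33 -> 48 -> 17 -> 5

33 -> 48 -> 17 -> 5 -> None


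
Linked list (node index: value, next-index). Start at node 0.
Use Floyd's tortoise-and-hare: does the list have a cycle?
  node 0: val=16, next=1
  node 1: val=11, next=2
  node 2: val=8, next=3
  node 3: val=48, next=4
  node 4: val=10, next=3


Floyd's tortoise (slow, +1) and hare (fast, +2):
  init: slow=0, fast=0
  step 1: slow=1, fast=2
  step 2: slow=2, fast=4
  step 3: slow=3, fast=4
  step 4: slow=4, fast=4
  slow == fast at node 4: cycle detected

Cycle: yes


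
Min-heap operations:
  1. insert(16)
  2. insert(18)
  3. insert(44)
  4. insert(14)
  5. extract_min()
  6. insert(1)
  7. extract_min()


insert(16) -> [16]
insert(18) -> [16, 18]
insert(44) -> [16, 18, 44]
insert(14) -> [14, 16, 44, 18]
extract_min()->14, [16, 18, 44]
insert(1) -> [1, 16, 44, 18]
extract_min()->1, [16, 18, 44]

Final heap: [16, 18, 44]


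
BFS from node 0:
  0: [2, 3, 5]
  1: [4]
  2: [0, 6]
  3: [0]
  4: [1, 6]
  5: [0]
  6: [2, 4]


Visit 0, enqueue [2, 3, 5]
Visit 2, enqueue [6]
Visit 3, enqueue []
Visit 5, enqueue []
Visit 6, enqueue [4]
Visit 4, enqueue [1]
Visit 1, enqueue []

BFS order: [0, 2, 3, 5, 6, 4, 1]


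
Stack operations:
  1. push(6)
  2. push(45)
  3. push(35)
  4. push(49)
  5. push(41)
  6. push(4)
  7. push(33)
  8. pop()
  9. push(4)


push(6) -> [6]
push(45) -> [6, 45]
push(35) -> [6, 45, 35]
push(49) -> [6, 45, 35, 49]
push(41) -> [6, 45, 35, 49, 41]
push(4) -> [6, 45, 35, 49, 41, 4]
push(33) -> [6, 45, 35, 49, 41, 4, 33]
pop()->33, [6, 45, 35, 49, 41, 4]
push(4) -> [6, 45, 35, 49, 41, 4, 4]

Final stack: [6, 45, 35, 49, 41, 4, 4]


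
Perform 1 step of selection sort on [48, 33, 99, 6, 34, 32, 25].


Initial: [48, 33, 99, 6, 34, 32, 25]
Step 1: min=6 at 3
  Swap: [6, 33, 99, 48, 34, 32, 25]

After 1 step: [6, 33, 99, 48, 34, 32, 25]


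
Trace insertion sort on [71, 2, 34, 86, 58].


Initial: [71, 2, 34, 86, 58]
Insert 2: [2, 71, 34, 86, 58]
Insert 34: [2, 34, 71, 86, 58]
Insert 86: [2, 34, 71, 86, 58]
Insert 58: [2, 34, 58, 71, 86]

Sorted: [2, 34, 58, 71, 86]


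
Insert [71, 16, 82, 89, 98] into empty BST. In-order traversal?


Insert 71: root
Insert 16: L from 71
Insert 82: R from 71
Insert 89: R from 71 -> R from 82
Insert 98: R from 71 -> R from 82 -> R from 89

In-order: [16, 71, 82, 89, 98]


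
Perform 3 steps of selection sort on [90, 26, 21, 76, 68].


Initial: [90, 26, 21, 76, 68]
Step 1: min=21 at 2
  Swap: [21, 26, 90, 76, 68]
Step 2: min=26 at 1
  Swap: [21, 26, 90, 76, 68]
Step 3: min=68 at 4
  Swap: [21, 26, 68, 76, 90]

After 3 steps: [21, 26, 68, 76, 90]


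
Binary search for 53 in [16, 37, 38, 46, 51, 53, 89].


Step 1: lo=0, hi=6, mid=3, val=46
Step 2: lo=4, hi=6, mid=5, val=53

Found at index 5


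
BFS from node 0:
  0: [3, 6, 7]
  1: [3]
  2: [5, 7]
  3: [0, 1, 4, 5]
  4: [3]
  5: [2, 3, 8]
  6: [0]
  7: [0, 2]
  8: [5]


Visit 0, enqueue [3, 6, 7]
Visit 3, enqueue [1, 4, 5]
Visit 6, enqueue []
Visit 7, enqueue [2]
Visit 1, enqueue []
Visit 4, enqueue []
Visit 5, enqueue [8]
Visit 2, enqueue []
Visit 8, enqueue []

BFS order: [0, 3, 6, 7, 1, 4, 5, 2, 8]


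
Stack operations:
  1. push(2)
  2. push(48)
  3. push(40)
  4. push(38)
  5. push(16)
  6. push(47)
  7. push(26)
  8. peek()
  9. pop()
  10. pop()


push(2) -> [2]
push(48) -> [2, 48]
push(40) -> [2, 48, 40]
push(38) -> [2, 48, 40, 38]
push(16) -> [2, 48, 40, 38, 16]
push(47) -> [2, 48, 40, 38, 16, 47]
push(26) -> [2, 48, 40, 38, 16, 47, 26]
peek()->26
pop()->26, [2, 48, 40, 38, 16, 47]
pop()->47, [2, 48, 40, 38, 16]

Final stack: [2, 48, 40, 38, 16]


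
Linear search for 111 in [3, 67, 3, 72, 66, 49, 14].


i=0: 3!=111
i=1: 67!=111
i=2: 3!=111
i=3: 72!=111
i=4: 66!=111
i=5: 49!=111
i=6: 14!=111

Not found, 7 comps


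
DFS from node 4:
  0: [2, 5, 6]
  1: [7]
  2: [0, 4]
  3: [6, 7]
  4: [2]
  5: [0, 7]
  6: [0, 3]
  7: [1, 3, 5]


Visit 4, push [2]
Visit 2, push [0]
Visit 0, push [6, 5]
Visit 5, push [7]
Visit 7, push [3, 1]
Visit 1, push []
Visit 3, push [6]
Visit 6, push []

DFS order: [4, 2, 0, 5, 7, 1, 3, 6]


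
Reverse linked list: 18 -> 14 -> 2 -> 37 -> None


Step 1: curr=18, set curr.next=prev(None) | reversed so far: 18
Step 2: curr=14, set curr.next=prev(18) | reversed so far: 14 -> 18
Step 3: curr=2, set curr.next=prev(14) | reversed so far: 2 -> 14 -> 18
Step 4: curr=37, set curr.next=prev(2) | reversed so far: 37 -> 2 -> 14 -> 18

37 -> 2 -> 14 -> 18 -> None


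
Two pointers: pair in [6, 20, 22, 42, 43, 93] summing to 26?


lo=0(6)+hi=5(93)=99
lo=0(6)+hi=4(43)=49
lo=0(6)+hi=3(42)=48
lo=0(6)+hi=2(22)=28
lo=0(6)+hi=1(20)=26

Yes: 6+20=26


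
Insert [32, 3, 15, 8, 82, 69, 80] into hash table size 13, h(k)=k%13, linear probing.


Insert 32: h=6 -> slot 6
Insert 3: h=3 -> slot 3
Insert 15: h=2 -> slot 2
Insert 8: h=8 -> slot 8
Insert 82: h=4 -> slot 4
Insert 69: h=4, 1 probes -> slot 5
Insert 80: h=2, 5 probes -> slot 7

Table: [None, None, 15, 3, 82, 69, 32, 80, 8, None, None, None, None]


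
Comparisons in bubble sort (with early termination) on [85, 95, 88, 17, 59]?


Algorithm: bubble sort (with early termination)
Input: [85, 95, 88, 17, 59]
Sorted: [17, 59, 85, 88, 95]

10


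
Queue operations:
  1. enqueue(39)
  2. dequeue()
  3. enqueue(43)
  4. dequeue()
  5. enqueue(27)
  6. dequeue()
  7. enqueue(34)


enqueue(39) -> [39]
dequeue()->39, []
enqueue(43) -> [43]
dequeue()->43, []
enqueue(27) -> [27]
dequeue()->27, []
enqueue(34) -> [34]

Final queue: [34]


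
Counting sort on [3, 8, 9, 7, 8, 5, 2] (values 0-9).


Input: [3, 8, 9, 7, 8, 5, 2]
Counts: [0, 0, 1, 1, 0, 1, 0, 1, 2, 1]

Sorted: [2, 3, 5, 7, 8, 8, 9]


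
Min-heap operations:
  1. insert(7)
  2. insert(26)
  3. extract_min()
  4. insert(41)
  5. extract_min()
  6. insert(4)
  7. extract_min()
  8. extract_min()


insert(7) -> [7]
insert(26) -> [7, 26]
extract_min()->7, [26]
insert(41) -> [26, 41]
extract_min()->26, [41]
insert(4) -> [4, 41]
extract_min()->4, [41]
extract_min()->41, []

Final heap: []


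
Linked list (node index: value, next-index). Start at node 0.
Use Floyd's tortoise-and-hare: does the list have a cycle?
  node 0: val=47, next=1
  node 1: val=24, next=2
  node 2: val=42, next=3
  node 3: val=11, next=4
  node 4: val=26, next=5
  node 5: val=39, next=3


Floyd's tortoise (slow, +1) and hare (fast, +2):
  init: slow=0, fast=0
  step 1: slow=1, fast=2
  step 2: slow=2, fast=4
  step 3: slow=3, fast=3
  slow == fast at node 3: cycle detected

Cycle: yes


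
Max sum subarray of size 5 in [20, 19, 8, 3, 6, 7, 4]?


[0:5]: 56
[1:6]: 43
[2:7]: 28

Max: 56 at [0:5]


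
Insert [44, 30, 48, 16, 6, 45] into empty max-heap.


Insert 44: [44]
Insert 30: [44, 30]
Insert 48: [48, 30, 44]
Insert 16: [48, 30, 44, 16]
Insert 6: [48, 30, 44, 16, 6]
Insert 45: [48, 30, 45, 16, 6, 44]

Final heap: [48, 30, 45, 16, 6, 44]


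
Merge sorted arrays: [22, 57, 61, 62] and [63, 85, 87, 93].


Take 22 from A
Take 57 from A
Take 61 from A
Take 62 from A

Merged: [22, 57, 61, 62, 63, 85, 87, 93]


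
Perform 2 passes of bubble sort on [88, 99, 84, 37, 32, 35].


Initial: [88, 99, 84, 37, 32, 35]
Pass 1: [88, 84, 37, 32, 35, 99] (4 swaps)
Pass 2: [84, 37, 32, 35, 88, 99] (4 swaps)

After 2 passes: [84, 37, 32, 35, 88, 99]


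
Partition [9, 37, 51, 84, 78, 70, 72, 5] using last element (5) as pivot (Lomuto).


Pivot: 5
Place pivot at 0: [5, 37, 51, 84, 78, 70, 72, 9]

Partitioned: [5, 37, 51, 84, 78, 70, 72, 9]


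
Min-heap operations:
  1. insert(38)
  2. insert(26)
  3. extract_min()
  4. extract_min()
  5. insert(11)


insert(38) -> [38]
insert(26) -> [26, 38]
extract_min()->26, [38]
extract_min()->38, []
insert(11) -> [11]

Final heap: [11]


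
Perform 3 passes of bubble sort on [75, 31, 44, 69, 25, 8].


Initial: [75, 31, 44, 69, 25, 8]
Pass 1: [31, 44, 69, 25, 8, 75] (5 swaps)
Pass 2: [31, 44, 25, 8, 69, 75] (2 swaps)
Pass 3: [31, 25, 8, 44, 69, 75] (2 swaps)

After 3 passes: [31, 25, 8, 44, 69, 75]


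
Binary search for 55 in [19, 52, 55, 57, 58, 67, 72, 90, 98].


Step 1: lo=0, hi=8, mid=4, val=58
Step 2: lo=0, hi=3, mid=1, val=52
Step 3: lo=2, hi=3, mid=2, val=55

Found at index 2


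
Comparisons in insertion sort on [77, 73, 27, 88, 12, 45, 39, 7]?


Algorithm: insertion sort
Input: [77, 73, 27, 88, 12, 45, 39, 7]
Sorted: [7, 12, 27, 39, 45, 73, 77, 88]

24


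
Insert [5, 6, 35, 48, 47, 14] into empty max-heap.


Insert 5: [5]
Insert 6: [6, 5]
Insert 35: [35, 5, 6]
Insert 48: [48, 35, 6, 5]
Insert 47: [48, 47, 6, 5, 35]
Insert 14: [48, 47, 14, 5, 35, 6]

Final heap: [48, 47, 14, 5, 35, 6]


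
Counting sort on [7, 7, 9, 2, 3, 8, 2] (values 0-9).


Input: [7, 7, 9, 2, 3, 8, 2]
Counts: [0, 0, 2, 1, 0, 0, 0, 2, 1, 1]

Sorted: [2, 2, 3, 7, 7, 8, 9]


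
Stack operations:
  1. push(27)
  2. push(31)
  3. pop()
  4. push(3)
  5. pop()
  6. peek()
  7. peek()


push(27) -> [27]
push(31) -> [27, 31]
pop()->31, [27]
push(3) -> [27, 3]
pop()->3, [27]
peek()->27
peek()->27

Final stack: [27]


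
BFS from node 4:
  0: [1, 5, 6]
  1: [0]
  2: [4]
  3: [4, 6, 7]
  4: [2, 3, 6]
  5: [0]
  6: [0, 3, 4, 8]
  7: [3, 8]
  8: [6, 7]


Visit 4, enqueue [2, 3, 6]
Visit 2, enqueue []
Visit 3, enqueue [7]
Visit 6, enqueue [0, 8]
Visit 7, enqueue []
Visit 0, enqueue [1, 5]
Visit 8, enqueue []
Visit 1, enqueue []
Visit 5, enqueue []

BFS order: [4, 2, 3, 6, 7, 0, 8, 1, 5]


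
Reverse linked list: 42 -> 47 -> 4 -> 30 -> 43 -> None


Step 1: curr=42, set curr.next=prev(None) | reversed so far: 42
Step 2: curr=47, set curr.next=prev(42) | reversed so far: 47 -> 42
Step 3: curr=4, set curr.next=prev(47) | reversed so far: 4 -> 47 -> 42
Step 4: curr=30, set curr.next=prev(4) | reversed so far: 30 -> 4 -> 47 -> 42
Step 5: curr=43, set curr.next=prev(30) | reversed so far: 43 -> 30 -> 4 -> 47 -> 42

43 -> 30 -> 4 -> 47 -> 42 -> None


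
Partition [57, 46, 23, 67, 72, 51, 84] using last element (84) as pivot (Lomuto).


Pivot: 84
  57 <= 84: advance i (no swap)
  46 <= 84: advance i (no swap)
  23 <= 84: advance i (no swap)
  67 <= 84: advance i (no swap)
  72 <= 84: advance i (no swap)
  51 <= 84: advance i (no swap)
Place pivot at 6: [57, 46, 23, 67, 72, 51, 84]

Partitioned: [57, 46, 23, 67, 72, 51, 84]


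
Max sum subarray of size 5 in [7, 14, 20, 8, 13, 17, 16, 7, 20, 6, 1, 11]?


[0:5]: 62
[1:6]: 72
[2:7]: 74
[3:8]: 61
[4:9]: 73
[5:10]: 66
[6:11]: 50
[7:12]: 45

Max: 74 at [2:7]


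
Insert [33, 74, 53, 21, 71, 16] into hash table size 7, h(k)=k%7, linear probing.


Insert 33: h=5 -> slot 5
Insert 74: h=4 -> slot 4
Insert 53: h=4, 2 probes -> slot 6
Insert 21: h=0 -> slot 0
Insert 71: h=1 -> slot 1
Insert 16: h=2 -> slot 2

Table: [21, 71, 16, None, 74, 33, 53]


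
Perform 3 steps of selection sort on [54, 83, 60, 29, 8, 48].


Initial: [54, 83, 60, 29, 8, 48]
Step 1: min=8 at 4
  Swap: [8, 83, 60, 29, 54, 48]
Step 2: min=29 at 3
  Swap: [8, 29, 60, 83, 54, 48]
Step 3: min=48 at 5
  Swap: [8, 29, 48, 83, 54, 60]

After 3 steps: [8, 29, 48, 83, 54, 60]


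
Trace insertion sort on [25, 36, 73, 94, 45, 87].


Initial: [25, 36, 73, 94, 45, 87]
Insert 36: [25, 36, 73, 94, 45, 87]
Insert 73: [25, 36, 73, 94, 45, 87]
Insert 94: [25, 36, 73, 94, 45, 87]
Insert 45: [25, 36, 45, 73, 94, 87]
Insert 87: [25, 36, 45, 73, 87, 94]

Sorted: [25, 36, 45, 73, 87, 94]


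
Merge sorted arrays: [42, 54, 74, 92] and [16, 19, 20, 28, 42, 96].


Take 16 from B
Take 19 from B
Take 20 from B
Take 28 from B
Take 42 from A
Take 42 from B
Take 54 from A
Take 74 from A
Take 92 from A

Merged: [16, 19, 20, 28, 42, 42, 54, 74, 92, 96]


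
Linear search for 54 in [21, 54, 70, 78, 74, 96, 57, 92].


i=0: 21!=54
i=1: 54==54 found!

Found at 1, 2 comps


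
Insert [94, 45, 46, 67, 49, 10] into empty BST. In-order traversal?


Insert 94: root
Insert 45: L from 94
Insert 46: L from 94 -> R from 45
Insert 67: L from 94 -> R from 45 -> R from 46
Insert 49: L from 94 -> R from 45 -> R from 46 -> L from 67
Insert 10: L from 94 -> L from 45

In-order: [10, 45, 46, 49, 67, 94]


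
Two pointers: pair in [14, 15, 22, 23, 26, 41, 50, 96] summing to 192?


lo=0(14)+hi=7(96)=110
lo=1(15)+hi=7(96)=111
lo=2(22)+hi=7(96)=118
lo=3(23)+hi=7(96)=119
lo=4(26)+hi=7(96)=122
lo=5(41)+hi=7(96)=137
lo=6(50)+hi=7(96)=146

No pair found


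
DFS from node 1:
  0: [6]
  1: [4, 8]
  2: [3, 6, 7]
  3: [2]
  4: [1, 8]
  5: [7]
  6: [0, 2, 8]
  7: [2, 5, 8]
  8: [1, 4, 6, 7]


Visit 1, push [8, 4]
Visit 4, push [8]
Visit 8, push [7, 6]
Visit 6, push [2, 0]
Visit 0, push []
Visit 2, push [7, 3]
Visit 3, push []
Visit 7, push [5]
Visit 5, push []

DFS order: [1, 4, 8, 6, 0, 2, 3, 7, 5]


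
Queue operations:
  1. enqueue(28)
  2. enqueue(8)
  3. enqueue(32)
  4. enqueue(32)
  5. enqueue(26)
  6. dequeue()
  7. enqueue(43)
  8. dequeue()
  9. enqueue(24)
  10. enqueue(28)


enqueue(28) -> [28]
enqueue(8) -> [28, 8]
enqueue(32) -> [28, 8, 32]
enqueue(32) -> [28, 8, 32, 32]
enqueue(26) -> [28, 8, 32, 32, 26]
dequeue()->28, [8, 32, 32, 26]
enqueue(43) -> [8, 32, 32, 26, 43]
dequeue()->8, [32, 32, 26, 43]
enqueue(24) -> [32, 32, 26, 43, 24]
enqueue(28) -> [32, 32, 26, 43, 24, 28]

Final queue: [32, 32, 26, 43, 24, 28]


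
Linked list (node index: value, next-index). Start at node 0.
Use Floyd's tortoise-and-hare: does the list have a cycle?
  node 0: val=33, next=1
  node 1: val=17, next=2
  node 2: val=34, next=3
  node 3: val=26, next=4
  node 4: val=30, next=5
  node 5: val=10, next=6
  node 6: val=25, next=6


Floyd's tortoise (slow, +1) and hare (fast, +2):
  init: slow=0, fast=0
  step 1: slow=1, fast=2
  step 2: slow=2, fast=4
  step 3: slow=3, fast=6
  step 4: slow=4, fast=6
  step 5: slow=5, fast=6
  step 6: slow=6, fast=6
  slow == fast at node 6: cycle detected

Cycle: yes


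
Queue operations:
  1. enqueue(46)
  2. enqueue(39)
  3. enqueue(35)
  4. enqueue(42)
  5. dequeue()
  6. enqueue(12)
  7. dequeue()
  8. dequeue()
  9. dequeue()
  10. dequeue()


enqueue(46) -> [46]
enqueue(39) -> [46, 39]
enqueue(35) -> [46, 39, 35]
enqueue(42) -> [46, 39, 35, 42]
dequeue()->46, [39, 35, 42]
enqueue(12) -> [39, 35, 42, 12]
dequeue()->39, [35, 42, 12]
dequeue()->35, [42, 12]
dequeue()->42, [12]
dequeue()->12, []

Final queue: []
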